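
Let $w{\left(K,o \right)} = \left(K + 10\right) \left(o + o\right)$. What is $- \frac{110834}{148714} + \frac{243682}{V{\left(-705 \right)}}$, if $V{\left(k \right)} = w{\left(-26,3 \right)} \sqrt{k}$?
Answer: $- \frac{55417}{74357} + \frac{121841 i \sqrt{705}}{33840} \approx -0.74528 + 95.6 i$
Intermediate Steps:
$w{\left(K,o \right)} = 2 o \left(10 + K\right)$ ($w{\left(K,o \right)} = \left(10 + K\right) 2 o = 2 o \left(10 + K\right)$)
$V{\left(k \right)} = - 96 \sqrt{k}$ ($V{\left(k \right)} = 2 \cdot 3 \left(10 - 26\right) \sqrt{k} = 2 \cdot 3 \left(-16\right) \sqrt{k} = - 96 \sqrt{k}$)
$- \frac{110834}{148714} + \frac{243682}{V{\left(-705 \right)}} = - \frac{110834}{148714} + \frac{243682}{\left(-96\right) \sqrt{-705}} = \left(-110834\right) \frac{1}{148714} + \frac{243682}{\left(-96\right) i \sqrt{705}} = - \frac{55417}{74357} + \frac{243682}{\left(-96\right) i \sqrt{705}} = - \frac{55417}{74357} + 243682 \frac{i \sqrt{705}}{67680} = - \frac{55417}{74357} + \frac{121841 i \sqrt{705}}{33840}$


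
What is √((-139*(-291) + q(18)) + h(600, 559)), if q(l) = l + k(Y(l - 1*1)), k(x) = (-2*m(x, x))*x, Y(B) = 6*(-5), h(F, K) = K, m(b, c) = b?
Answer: √39226 ≈ 198.06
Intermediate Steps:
Y(B) = -30
k(x) = -2*x² (k(x) = (-2*x)*x = -2*x²)
q(l) = -1800 + l (q(l) = l - 2*(-30)² = l - 2*900 = l - 1800 = -1800 + l)
√((-139*(-291) + q(18)) + h(600, 559)) = √((-139*(-291) + (-1800 + 18)) + 559) = √((40449 - 1782) + 559) = √(38667 + 559) = √39226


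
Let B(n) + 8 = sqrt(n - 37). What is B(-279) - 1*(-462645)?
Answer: 462637 + 2*I*sqrt(79) ≈ 4.6264e+5 + 17.776*I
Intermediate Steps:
B(n) = -8 + sqrt(-37 + n) (B(n) = -8 + sqrt(n - 37) = -8 + sqrt(-37 + n))
B(-279) - 1*(-462645) = (-8 + sqrt(-37 - 279)) - 1*(-462645) = (-8 + sqrt(-316)) + 462645 = (-8 + 2*I*sqrt(79)) + 462645 = 462637 + 2*I*sqrt(79)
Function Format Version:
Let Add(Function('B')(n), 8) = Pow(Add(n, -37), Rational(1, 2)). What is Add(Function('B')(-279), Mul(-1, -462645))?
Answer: Add(462637, Mul(2, I, Pow(79, Rational(1, 2)))) ≈ Add(4.6264e+5, Mul(17.776, I))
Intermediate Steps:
Function('B')(n) = Add(-8, Pow(Add(-37, n), Rational(1, 2))) (Function('B')(n) = Add(-8, Pow(Add(n, -37), Rational(1, 2))) = Add(-8, Pow(Add(-37, n), Rational(1, 2))))
Add(Function('B')(-279), Mul(-1, -462645)) = Add(Add(-8, Pow(Add(-37, -279), Rational(1, 2))), Mul(-1, -462645)) = Add(Add(-8, Pow(-316, Rational(1, 2))), 462645) = Add(Add(-8, Mul(2, I, Pow(79, Rational(1, 2)))), 462645) = Add(462637, Mul(2, I, Pow(79, Rational(1, 2))))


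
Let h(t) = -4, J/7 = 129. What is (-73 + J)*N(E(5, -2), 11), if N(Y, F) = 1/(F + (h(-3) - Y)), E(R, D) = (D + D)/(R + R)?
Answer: 4150/37 ≈ 112.16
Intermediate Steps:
J = 903 (J = 7*129 = 903)
E(R, D) = D/R (E(R, D) = (2*D)/((2*R)) = (2*D)*(1/(2*R)) = D/R)
N(Y, F) = 1/(-4 + F - Y) (N(Y, F) = 1/(F + (-4 - Y)) = 1/(-4 + F - Y))
(-73 + J)*N(E(5, -2), 11) = (-73 + 903)/(-4 + 11 - (-2)/5) = 830/(-4 + 11 - (-2)/5) = 830/(-4 + 11 - 1*(-⅖)) = 830/(-4 + 11 + ⅖) = 830/(37/5) = 830*(5/37) = 4150/37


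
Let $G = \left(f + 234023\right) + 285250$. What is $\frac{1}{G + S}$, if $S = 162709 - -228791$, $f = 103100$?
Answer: $\frac{1}{1013873} \approx 9.8632 \cdot 10^{-7}$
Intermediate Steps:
$G = 622373$ ($G = \left(103100 + 234023\right) + 285250 = 337123 + 285250 = 622373$)
$S = 391500$ ($S = 162709 + 228791 = 391500$)
$\frac{1}{G + S} = \frac{1}{622373 + 391500} = \frac{1}{1013873}$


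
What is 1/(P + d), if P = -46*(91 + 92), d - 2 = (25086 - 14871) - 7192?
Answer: -1/5393 ≈ -0.00018543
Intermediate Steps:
d = 3025 (d = 2 + ((25086 - 14871) - 7192) = 2 + (10215 - 7192) = 2 + 3023 = 3025)
P = -8418 (P = -46*183 = -8418)
1/(P + d) = 1/(-8418 + 3025) = 1/(-5393) = -1/5393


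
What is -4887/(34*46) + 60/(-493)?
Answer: -147243/45356 ≈ -3.2464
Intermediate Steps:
-4887/(34*46) + 60/(-493) = -4887/1564 + 60*(-1/493) = -4887*1/1564 - 60/493 = -4887/1564 - 60/493 = -147243/45356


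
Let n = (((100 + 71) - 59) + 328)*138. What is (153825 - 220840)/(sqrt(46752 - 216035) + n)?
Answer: -4069150800/3687087683 + 67015*I*sqrt(169283)/3687087683 ≈ -1.1036 + 0.0074782*I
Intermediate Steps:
n = 60720 (n = ((171 - 59) + 328)*138 = (112 + 328)*138 = 440*138 = 60720)
(153825 - 220840)/(sqrt(46752 - 216035) + n) = (153825 - 220840)/(sqrt(46752 - 216035) + 60720) = -67015/(sqrt(-169283) + 60720) = -67015/(I*sqrt(169283) + 60720) = -67015/(60720 + I*sqrt(169283))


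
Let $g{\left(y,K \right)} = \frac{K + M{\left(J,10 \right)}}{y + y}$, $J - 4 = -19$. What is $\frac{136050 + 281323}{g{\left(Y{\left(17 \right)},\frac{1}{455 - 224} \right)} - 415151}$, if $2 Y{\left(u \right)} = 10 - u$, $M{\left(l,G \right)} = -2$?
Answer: $- \frac{674892141}{671298706} \approx -1.0054$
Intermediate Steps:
$J = -15$ ($J = 4 - 19 = -15$)
$Y{\left(u \right)} = 5 - \frac{u}{2}$ ($Y{\left(u \right)} = \frac{10 - u}{2} = 5 - \frac{u}{2}$)
$g{\left(y,K \right)} = \frac{-2 + K}{2 y}$ ($g{\left(y,K \right)} = \frac{K - 2}{y + y} = \frac{-2 + K}{2 y}$)
$\frac{136050 + 281323}{g{\left(Y{\left(17 \right)},\frac{1}{455 - 224} \right)} - 415151} = \frac{136050 + 281323}{\frac{-2 + \frac{1}{455 - 224}}{2 \left(5 - \frac{17}{2}\right)} - 415151} = \frac{417373}{\frac{-2 + \frac{1}{231}}{2 \left(5 - \frac{17}{2}\right)} - 415151} = \frac{417373}{\frac{-2 + \frac{1}{231}}{2 \left(- \frac{7}{2}\right)} - 415151} = \frac{417373}{\frac{1}{2} \left(- \frac{2}{7}\right) \left(- \frac{461}{231}\right) - 415151} = \frac{417373}{\frac{461}{1617} - 415151} = \frac{417373}{- \frac{671298706}{1617}} = 417373 \left(- \frac{1617}{671298706}\right) = - \frac{674892141}{671298706}$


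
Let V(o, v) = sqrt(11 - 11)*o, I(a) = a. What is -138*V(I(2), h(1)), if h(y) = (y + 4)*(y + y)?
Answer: 0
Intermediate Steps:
h(y) = 2*y*(4 + y) (h(y) = (4 + y)*(2*y) = 2*y*(4 + y))
V(o, v) = 0 (V(o, v) = sqrt(0)*o = 0*o = 0)
-138*V(I(2), h(1)) = -138*0 = 0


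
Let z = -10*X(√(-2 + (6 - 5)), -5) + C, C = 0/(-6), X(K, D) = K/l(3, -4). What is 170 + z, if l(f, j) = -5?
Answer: 170 + 2*I ≈ 170.0 + 2.0*I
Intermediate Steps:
X(K, D) = -K/5 (X(K, D) = K/(-5) = K*(-⅕) = -K/5)
C = 0 (C = 0*(-⅙) = 0)
z = 2*I (z = -(-2)*√(-2 + (6 - 5)) + 0 = -(-2)*√(-2 + 1) + 0 = -(-2)*√(-1) + 0 = -(-2)*I + 0 = 2*I + 0 = 2*I ≈ 2.0*I)
170 + z = 170 + 2*I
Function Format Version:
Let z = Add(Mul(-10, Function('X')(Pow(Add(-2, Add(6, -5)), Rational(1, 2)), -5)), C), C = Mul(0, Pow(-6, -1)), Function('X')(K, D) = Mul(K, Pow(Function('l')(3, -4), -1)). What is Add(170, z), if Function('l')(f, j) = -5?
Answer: Add(170, Mul(2, I)) ≈ Add(170.00, Mul(2.0000, I))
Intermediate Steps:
Function('X')(K, D) = Mul(Rational(-1, 5), K) (Function('X')(K, D) = Mul(K, Pow(-5, -1)) = Mul(K, Rational(-1, 5)) = Mul(Rational(-1, 5), K))
C = 0 (C = Mul(0, Rational(-1, 6)) = 0)
z = Mul(2, I) (z = Add(Mul(-10, Mul(Rational(-1, 5), Pow(Add(-2, Add(6, -5)), Rational(1, 2)))), 0) = Add(Mul(-10, Mul(Rational(-1, 5), Pow(Add(-2, 1), Rational(1, 2)))), 0) = Add(Mul(-10, Mul(Rational(-1, 5), Pow(-1, Rational(1, 2)))), 0) = Add(Mul(-10, Mul(Rational(-1, 5), I)), 0) = Add(Mul(2, I), 0) = Mul(2, I) ≈ Mul(2.0000, I))
Add(170, z) = Add(170, Mul(2, I))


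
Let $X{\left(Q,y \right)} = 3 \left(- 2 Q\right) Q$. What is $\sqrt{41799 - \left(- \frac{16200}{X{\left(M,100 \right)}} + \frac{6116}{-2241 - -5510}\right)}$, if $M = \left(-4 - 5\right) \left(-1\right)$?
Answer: $\frac{\sqrt{4016726983815}}{9807} \approx 204.36$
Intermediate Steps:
$M = 9$ ($M = \left(-9\right) \left(-1\right) = 9$)
$X{\left(Q,y \right)} = - 6 Q^{2}$ ($X{\left(Q,y \right)} = - 6 Q Q = - 6 Q^{2}$)
$\sqrt{41799 - \left(- \frac{16200}{X{\left(M,100 \right)}} + \frac{6116}{-2241 - -5510}\right)} = \sqrt{41799 - \left(\frac{100}{3} + \frac{6116}{-2241 - -5510}\right)} = \sqrt{41799 - \left(\frac{100}{3} + \frac{6116}{-2241 + 5510}\right)} = \sqrt{41799 + \left(- \frac{6116}{3269} + \frac{16200}{-486}\right)} = \sqrt{41799 + \left(\left(-6116\right) \frac{1}{3269} + 16200 \left(- \frac{1}{486}\right)\right)} = \sqrt{41799 - \frac{345248}{9807}} = \sqrt{\frac{409577545}{9807}} = \frac{\sqrt{4016726983815}}{9807}$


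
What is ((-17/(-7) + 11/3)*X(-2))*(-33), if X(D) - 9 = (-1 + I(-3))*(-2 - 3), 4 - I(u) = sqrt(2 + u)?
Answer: 8448/7 - 7040*I/7 ≈ 1206.9 - 1005.7*I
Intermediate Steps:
I(u) = 4 - sqrt(2 + u)
X(D) = -6 + 5*I (X(D) = 9 + (-1 + (4 - sqrt(2 - 3)))*(-2 - 3) = 9 + (-1 + (4 - sqrt(-1)))*(-5) = 9 + (-1 + (4 - I))*(-5) = 9 + (3 - I)*(-5) = 9 + (-15 + 5*I) = -6 + 5*I)
((-17/(-7) + 11/3)*X(-2))*(-33) = ((-17/(-7) + 11/3)*(-6 + 5*I))*(-33) = ((-17*(-1/7) + 11*(1/3))*(-6 + 5*I))*(-33) = ((17/7 + 11/3)*(-6 + 5*I))*(-33) = (128*(-6 + 5*I)/21)*(-33) = (-256/7 + 640*I/21)*(-33) = 8448/7 - 7040*I/7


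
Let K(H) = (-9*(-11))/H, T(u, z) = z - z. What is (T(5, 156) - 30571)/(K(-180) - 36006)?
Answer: 611420/720131 ≈ 0.84904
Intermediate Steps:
T(u, z) = 0
K(H) = 99/H
(T(5, 156) - 30571)/(K(-180) - 36006) = (0 - 30571)/(99/(-180) - 36006) = -30571/(99*(-1/180) - 36006) = -30571/(-11/20 - 36006) = -30571/(-720131/20) = -30571*(-20/720131) = 611420/720131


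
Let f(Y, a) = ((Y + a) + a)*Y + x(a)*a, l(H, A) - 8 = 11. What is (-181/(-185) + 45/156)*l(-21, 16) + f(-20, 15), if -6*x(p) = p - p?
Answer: -1692447/9620 ≈ -175.93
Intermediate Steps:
l(H, A) = 19 (l(H, A) = 8 + 11 = 19)
x(p) = 0 (x(p) = -(p - p)/6 = -⅙*0 = 0)
f(Y, a) = Y*(Y + 2*a) (f(Y, a) = ((Y + a) + a)*Y + 0*a = (Y + 2*a)*Y + 0 = Y*(Y + 2*a) + 0 = Y*(Y + 2*a))
(-181/(-185) + 45/156)*l(-21, 16) + f(-20, 15) = (-181/(-185) + 45/156)*19 - 20*(-20 + 2*15) = (-181*(-1/185) + 45*(1/156))*19 - 20*(-20 + 30) = (181/185 + 15/52)*19 - 20*10 = (12187/9620)*19 - 200 = 231553/9620 - 200 = -1692447/9620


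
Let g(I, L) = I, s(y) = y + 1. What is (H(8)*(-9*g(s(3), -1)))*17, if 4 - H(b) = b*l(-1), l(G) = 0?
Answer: -2448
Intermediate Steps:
s(y) = 1 + y
H(b) = 4 (H(b) = 4 - b*0 = 4 - 1*0 = 4 + 0 = 4)
(H(8)*(-9*g(s(3), -1)))*17 = (4*(-9*(1 + 3)))*17 = (4*(-9*4))*17 = (4*(-36))*17 = -144*17 = -2448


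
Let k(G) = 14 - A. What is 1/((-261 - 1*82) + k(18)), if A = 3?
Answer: -1/332 ≈ -0.0030120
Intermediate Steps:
k(G) = 11 (k(G) = 14 - 1*3 = 14 - 3 = 11)
1/((-261 - 1*82) + k(18)) = 1/((-261 - 1*82) + 11) = 1/((-261 - 82) + 11) = 1/(-343 + 11) = 1/(-332) = -1/332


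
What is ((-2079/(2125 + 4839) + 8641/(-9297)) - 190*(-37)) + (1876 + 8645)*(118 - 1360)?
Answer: -845564108688403/64744308 ≈ -1.3060e+7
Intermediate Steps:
((-2079/(2125 + 4839) + 8641/(-9297)) - 190*(-37)) + (1876 + 8645)*(118 - 1360) = ((-2079/6964 + 8641*(-1/9297)) + 7030) + 10521*(-1242) = ((-2079*1/6964 - 8641/9297) + 7030) - 13067082 = ((-2079/6964 - 8641/9297) + 7030) - 13067082 = (-79504387/64744308 + 7030) - 13067082 = 455072980853/64744308 - 13067082 = -845564108688403/64744308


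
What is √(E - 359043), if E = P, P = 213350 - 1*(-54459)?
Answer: 11*I*√754 ≈ 302.05*I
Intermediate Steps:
P = 267809 (P = 213350 + 54459 = 267809)
E = 267809
√(E - 359043) = √(267809 - 359043) = √(-91234) = 11*I*√754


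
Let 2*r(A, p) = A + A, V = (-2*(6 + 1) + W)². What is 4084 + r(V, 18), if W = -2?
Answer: 4340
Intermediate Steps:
V = 256 (V = (-2*(6 + 1) - 2)² = (-2*7 - 2)² = (-14 - 2)² = (-16)² = 256)
r(A, p) = A (r(A, p) = (A + A)/2 = (2*A)/2 = A)
4084 + r(V, 18) = 4084 + 256 = 4340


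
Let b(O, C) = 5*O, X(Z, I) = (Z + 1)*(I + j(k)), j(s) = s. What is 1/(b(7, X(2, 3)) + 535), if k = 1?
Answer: 1/570 ≈ 0.0017544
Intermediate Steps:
X(Z, I) = (1 + I)*(1 + Z) (X(Z, I) = (Z + 1)*(I + 1) = (1 + Z)*(1 + I) = (1 + I)*(1 + Z))
1/(b(7, X(2, 3)) + 535) = 1/(5*7 + 535) = 1/(35 + 535) = 1/570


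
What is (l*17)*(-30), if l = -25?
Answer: 12750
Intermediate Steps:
(l*17)*(-30) = -25*17*(-30) = -425*(-30) = 12750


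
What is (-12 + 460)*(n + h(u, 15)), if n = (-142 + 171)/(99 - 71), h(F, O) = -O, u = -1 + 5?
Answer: -6256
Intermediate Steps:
u = 4
n = 29/28 ≈ 1.0357
(-12 + 460)*(n + h(u, 15)) = (-12 + 460)*(29/28 - 1*15) = 448*(29/28 - 15) = 448*(-391/28) = -6256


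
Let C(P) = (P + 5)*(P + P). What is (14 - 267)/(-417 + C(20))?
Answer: -23/53 ≈ -0.43396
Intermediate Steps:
C(P) = 2*P*(5 + P) (C(P) = (5 + P)*(2*P) = 2*P*(5 + P))
(14 - 267)/(-417 + C(20)) = (14 - 267)/(-417 + 2*20*(5 + 20)) = -253/(-417 + 2*20*25) = -253/(-417 + 1000) = -253/583 = -253*1/583 = -23/53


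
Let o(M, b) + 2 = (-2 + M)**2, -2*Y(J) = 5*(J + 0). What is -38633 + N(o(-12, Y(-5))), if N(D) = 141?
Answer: -38492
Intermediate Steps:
Y(J) = -5*J/2 (Y(J) = -5*(J + 0)/2 = -5*J/2)
o(M, b) = -2 + (-2 + M)**2
-38633 + N(o(-12, Y(-5))) = -38633 + 141 = -38492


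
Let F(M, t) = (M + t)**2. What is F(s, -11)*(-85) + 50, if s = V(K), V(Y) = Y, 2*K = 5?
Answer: -24365/4 ≈ -6091.3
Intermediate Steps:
K = 5/2 (K = (1/2)*5 = 5/2 ≈ 2.5000)
s = 5/2 ≈ 2.5000
F(s, -11)*(-85) + 50 = (5/2 - 11)**2*(-85) + 50 = (-17/2)**2*(-85) + 50 = (289/4)*(-85) + 50 = -24565/4 + 50 = -24365/4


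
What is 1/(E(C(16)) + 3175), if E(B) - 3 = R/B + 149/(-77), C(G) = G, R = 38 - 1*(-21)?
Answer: 1232/3917455 ≈ 0.00031449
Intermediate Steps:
R = 59 (R = 38 + 21 = 59)
E(B) = 82/77 + 59/B (E(B) = 3 + (59/B + 149/(-77)) = 3 + (59/B + 149*(-1/77)) = 3 + (59/B - 149/77) = 3 + (-149/77 + 59/B) = 82/77 + 59/B)
1/(E(C(16)) + 3175) = 1/((82/77 + 59/16) + 3175) = 1/(5855/1232 + 3175) = 1/(3917455/1232) = 1232/3917455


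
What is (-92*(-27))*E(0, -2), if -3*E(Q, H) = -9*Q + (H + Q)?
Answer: 1656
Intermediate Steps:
E(Q, H) = -H/3 + 8*Q/3 (E(Q, H) = -(-9*Q + (H + Q))/3 = -(H - 8*Q)/3 = -H/3 + 8*Q/3)
(-92*(-27))*E(0, -2) = (-92*(-27))*(-1/3*(-2) + (8/3)*0) = 2484*(2/3 + 0) = 2484*(2/3) = 1656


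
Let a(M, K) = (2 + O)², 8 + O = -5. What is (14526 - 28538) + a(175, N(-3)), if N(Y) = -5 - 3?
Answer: -13891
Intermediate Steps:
N(Y) = -8
O = -13 (O = -8 - 5 = -13)
a(M, K) = 121 (a(M, K) = (2 - 13)² = (-11)² = 121)
(14526 - 28538) + a(175, N(-3)) = (14526 - 28538) + 121 = -14012 + 121 = -13891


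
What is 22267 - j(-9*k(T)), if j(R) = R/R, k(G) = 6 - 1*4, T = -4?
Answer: 22266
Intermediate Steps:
k(G) = 2 (k(G) = 6 - 4 = 2)
j(R) = 1
22267 - j(-9*k(T)) = 22267 - 1*1 = 22267 - 1 = 22266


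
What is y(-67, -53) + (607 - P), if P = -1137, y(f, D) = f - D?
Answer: 1730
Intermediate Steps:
y(-67, -53) + (607 - P) = (-67 - 1*(-53)) + (607 - 1*(-1137)) = (-67 + 53) + (607 + 1137) = -14 + 1744 = 1730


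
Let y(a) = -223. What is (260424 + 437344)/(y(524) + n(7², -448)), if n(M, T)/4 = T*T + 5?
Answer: 697768/802613 ≈ 0.86937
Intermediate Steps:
n(M, T) = 20 + 4*T² (n(M, T) = 4*(T*T + 5) = 4*(T² + 5) = 4*(5 + T²) = 20 + 4*T²)
(260424 + 437344)/(y(524) + n(7², -448)) = (260424 + 437344)/(-223 + (20 + 4*(-448)²)) = 697768/(-223 + (20 + 4*200704)) = 697768/(-223 + (20 + 802816)) = 697768/(-223 + 802836) = 697768/802613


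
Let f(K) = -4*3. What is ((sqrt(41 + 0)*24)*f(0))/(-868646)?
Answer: 144*sqrt(41)/434323 ≈ 0.0021230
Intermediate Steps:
f(K) = -12
((sqrt(41 + 0)*24)*f(0))/(-868646) = ((sqrt(41 + 0)*24)*(-12))/(-868646) = ((sqrt(41)*24)*(-12))*(-1/868646) = ((24*sqrt(41))*(-12))*(-1/868646) = -288*sqrt(41)*(-1/868646) = 144*sqrt(41)/434323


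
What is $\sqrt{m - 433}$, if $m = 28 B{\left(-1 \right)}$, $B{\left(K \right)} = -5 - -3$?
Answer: $i \sqrt{489} \approx 22.113 i$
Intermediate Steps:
$B{\left(K \right)} = -2$ ($B{\left(K \right)} = -5 + 3 = -2$)
$m = -56$ ($m = 28 \left(-2\right) = -56$)
$\sqrt{m - 433} = \sqrt{-56 - 433} = \sqrt{-489} = i \sqrt{489}$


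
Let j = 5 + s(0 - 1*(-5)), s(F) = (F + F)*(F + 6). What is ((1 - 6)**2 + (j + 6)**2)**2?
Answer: 215091556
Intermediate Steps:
s(F) = 2*F*(6 + F) (s(F) = (2*F)*(6 + F) = 2*F*(6 + F))
j = 115 (j = 5 + 2*(0 - 1*(-5))*(6 + (0 - 1*(-5))) = 5 + 2*(0 + 5)*(6 + (0 + 5)) = 5 + 2*5*(6 + 5) = 5 + 2*5*11 = 5 + 110 = 115)
((1 - 6)**2 + (j + 6)**2)**2 = ((1 - 6)**2 + (115 + 6)**2)**2 = ((-5)**2 + 121**2)**2 = (25 + 14641)**2 = 14666**2 = 215091556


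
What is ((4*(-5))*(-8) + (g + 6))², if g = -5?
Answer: 25921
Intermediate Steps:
((4*(-5))*(-8) + (g + 6))² = ((4*(-5))*(-8) + (-5 + 6))² = (-20*(-8) + 1)² = (160 + 1)² = 161² = 25921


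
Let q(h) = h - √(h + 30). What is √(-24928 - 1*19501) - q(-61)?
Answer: 61 + I*√31 + I*√44429 ≈ 61.0 + 216.35*I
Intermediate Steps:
q(h) = h - √(30 + h)
√(-24928 - 1*19501) - q(-61) = √(-24928 - 1*19501) - (-61 - √(30 - 61)) = √(-24928 - 19501) - (-61 - √(-31)) = √(-44429) - (-61 - I*√31) = I*√44429 - (-61 - I*√31) = I*√44429 + (61 + I*√31) = 61 + I*√31 + I*√44429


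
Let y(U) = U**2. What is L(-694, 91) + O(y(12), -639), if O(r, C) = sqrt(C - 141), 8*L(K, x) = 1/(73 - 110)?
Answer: -1/296 + 2*I*sqrt(195) ≈ -0.0033784 + 27.928*I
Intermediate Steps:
L(K, x) = -1/296 (L(K, x) = 1/(8*(73 - 110)) = (1/8)/(-37) = (1/8)*(-1/37) = -1/296)
O(r, C) = sqrt(-141 + C)
L(-694, 91) + O(y(12), -639) = -1/296 + sqrt(-141 - 639) = -1/296 + sqrt(-780) = -1/296 + 2*I*sqrt(195)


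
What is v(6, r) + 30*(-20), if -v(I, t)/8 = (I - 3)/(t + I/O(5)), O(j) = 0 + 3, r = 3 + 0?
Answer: -3024/5 ≈ -604.80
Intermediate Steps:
r = 3
O(j) = 3
v(I, t) = -8*(-3 + I)/(t + I/3) (v(I, t) = -8*(I - 3)/(t + I/3) = -8*(-3 + I)/(t + I*(⅓)) = -8*(-3 + I)/(t + I/3))
v(6, r) + 30*(-20) = 24*(3 - 1*6)/(6 + 3*3) + 30*(-20) = 24*(3 - 6)/(6 + 9) - 600 = 24*(-3)/15 - 600 = 24*(1/15)*(-3) - 600 = -24/5 - 600 = -3024/5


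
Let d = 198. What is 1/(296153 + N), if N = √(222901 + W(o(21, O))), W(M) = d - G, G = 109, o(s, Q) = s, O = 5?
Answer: 296153/87706376419 - √222990/87706376419 ≈ 3.3713e-6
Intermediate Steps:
W(M) = 89 (W(M) = 198 - 1*109 = 198 - 109 = 89)
N = √222990 (N = √(222901 + 89) = √222990 ≈ 472.22)
1/(296153 + N) = 1/(296153 + √222990)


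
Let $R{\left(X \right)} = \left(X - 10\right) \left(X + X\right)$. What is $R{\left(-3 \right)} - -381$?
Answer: $459$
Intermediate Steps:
$R{\left(X \right)} = 2 X \left(-10 + X\right)$ ($R{\left(X \right)} = \left(-10 + X\right) 2 X = 2 X \left(-10 + X\right)$)
$R{\left(-3 \right)} - -381 = 2 \left(-3\right) \left(-10 - 3\right) - -381 = 2 \left(-3\right) \left(-13\right) + 381 = 78 + 381 = 459$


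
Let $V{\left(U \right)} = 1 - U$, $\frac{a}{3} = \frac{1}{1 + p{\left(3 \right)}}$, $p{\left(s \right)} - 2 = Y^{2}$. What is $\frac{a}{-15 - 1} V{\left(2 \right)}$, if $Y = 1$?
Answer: $\frac{3}{64} \approx 0.046875$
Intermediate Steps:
$p{\left(s \right)} = 3$ ($p{\left(s \right)} = 2 + 1^{2} = 2 + 1 = 3$)
$a = \frac{3}{4}$ ($a = \frac{3}{1 + 3} = \frac{3}{4} \approx 0.75$)
$\frac{a}{-15 - 1} V{\left(2 \right)} = \frac{3}{4 \left(-15 - 1\right)} \left(1 - 2\right) = \frac{3}{4 \left(-16\right)} \left(1 - 2\right) = \frac{3}{4} \left(- \frac{1}{16}\right) \left(-1\right) = \left(- \frac{3}{64}\right) \left(-1\right) = \frac{3}{64}$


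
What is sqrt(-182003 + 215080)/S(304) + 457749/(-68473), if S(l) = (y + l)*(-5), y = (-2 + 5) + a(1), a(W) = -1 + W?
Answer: -457749/68473 - sqrt(33077)/1535 ≈ -6.8036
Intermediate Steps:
y = 3 (y = (-2 + 5) + (-1 + 1) = 3 + 0 = 3)
S(l) = -15 - 5*l (S(l) = (3 + l)*(-5) = -15 - 5*l)
sqrt(-182003 + 215080)/S(304) + 457749/(-68473) = sqrt(-182003 + 215080)/(-15 - 5*304) + 457749/(-68473) = sqrt(33077)/(-15 - 1520) + 457749*(-1/68473) = sqrt(33077)/(-1535) - 457749/68473 = sqrt(33077)*(-1/1535) - 457749/68473 = -sqrt(33077)/1535 - 457749/68473 = -457749/68473 - sqrt(33077)/1535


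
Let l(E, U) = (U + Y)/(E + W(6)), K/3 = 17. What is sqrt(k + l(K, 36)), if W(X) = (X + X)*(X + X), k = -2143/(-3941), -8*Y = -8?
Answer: sqrt(433202168490)/768495 ≈ 0.85645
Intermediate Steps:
K = 51 (K = 3*17 = 51)
Y = 1 (Y = -1/8*(-8) = 1)
k = 2143/3941 (k = -2143*(-1/3941) = 2143/3941 ≈ 0.54377)
W(X) = 4*X**2 (W(X) = (2*X)*(2*X) = 4*X**2)
l(E, U) = (1 + U)/(144 + E) (l(E, U) = (U + 1)/(E + 4*6**2) = (1 + U)/(E + 4*36) = (1 + U)/(E + 144) = (1 + U)/(144 + E))
sqrt(k + l(K, 36)) = sqrt(2143/3941 + (1 + 36)/(144 + 51)) = sqrt(2143/3941 + 37/195) = sqrt(563702/768495) = sqrt(433202168490)/768495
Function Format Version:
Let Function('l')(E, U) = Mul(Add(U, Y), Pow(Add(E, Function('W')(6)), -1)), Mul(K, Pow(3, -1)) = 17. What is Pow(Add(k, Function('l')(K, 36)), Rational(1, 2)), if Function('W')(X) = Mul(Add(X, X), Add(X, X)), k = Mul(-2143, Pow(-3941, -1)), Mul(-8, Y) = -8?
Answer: Mul(Rational(1, 768495), Pow(433202168490, Rational(1, 2))) ≈ 0.85645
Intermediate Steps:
K = 51 (K = Mul(3, 17) = 51)
Y = 1 (Y = Mul(Rational(-1, 8), -8) = 1)
k = Rational(2143, 3941) (k = Mul(-2143, Rational(-1, 3941)) = Rational(2143, 3941) ≈ 0.54377)
Function('W')(X) = Mul(4, Pow(X, 2)) (Function('W')(X) = Mul(Mul(2, X), Mul(2, X)) = Mul(4, Pow(X, 2)))
Function('l')(E, U) = Mul(Pow(Add(144, E), -1), Add(1, U)) (Function('l')(E, U) = Mul(Add(U, 1), Pow(Add(E, Mul(4, Pow(6, 2))), -1)) = Mul(Add(1, U), Pow(Add(E, Mul(4, 36)), -1)) = Mul(Add(1, U), Pow(Add(E, 144), -1)) = Mul(Add(1, U), Pow(Add(144, E), -1)) = Mul(Pow(Add(144, E), -1), Add(1, U)))
Pow(Add(k, Function('l')(K, 36)), Rational(1, 2)) = Pow(Add(Rational(2143, 3941), Mul(Pow(Add(144, 51), -1), Add(1, 36))), Rational(1, 2)) = Pow(Add(Rational(2143, 3941), Mul(Pow(195, -1), 37)), Rational(1, 2)) = Pow(Add(Rational(2143, 3941), Mul(Rational(1, 195), 37)), Rational(1, 2)) = Pow(Add(Rational(2143, 3941), Rational(37, 195)), Rational(1, 2)) = Pow(Rational(563702, 768495), Rational(1, 2)) = Mul(Rational(1, 768495), Pow(433202168490, Rational(1, 2)))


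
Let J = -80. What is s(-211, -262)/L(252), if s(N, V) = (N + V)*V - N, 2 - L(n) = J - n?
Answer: 124137/334 ≈ 371.67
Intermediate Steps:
L(n) = 82 + n (L(n) = 2 - (-80 - n) = 2 + (80 + n) = 82 + n)
s(N, V) = -N + V*(N + V) (s(N, V) = V*(N + V) - N = -N + V*(N + V))
s(-211, -262)/L(252) = ((-262)**2 - 1*(-211) - 211*(-262))/(82 + 252) = (68644 + 211 + 55282)/334 = 124137*(1/334) = 124137/334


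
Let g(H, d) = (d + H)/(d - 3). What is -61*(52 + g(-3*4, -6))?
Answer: -3294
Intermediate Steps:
g(H, d) = (H + d)/(-3 + d)
-61*(52 + g(-3*4, -6)) = -61*(52 + (-3*4 - 6)/(-3 - 6)) = -61*(52 + (-12 - 6)/(-9)) = -61*(52 - 1/9*(-18)) = -61*(52 + 2) = -61*54 = -3294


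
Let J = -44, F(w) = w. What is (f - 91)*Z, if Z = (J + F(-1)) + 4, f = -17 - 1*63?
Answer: 7011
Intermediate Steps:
f = -80 (f = -17 - 63 = -80)
Z = -41 (Z = (-44 - 1) + 4 = -45 + 4 = -41)
(f - 91)*Z = (-80 - 91)*(-41) = -171*(-41) = 7011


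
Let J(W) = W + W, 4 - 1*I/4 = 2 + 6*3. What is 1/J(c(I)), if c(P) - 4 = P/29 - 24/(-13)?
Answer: 377/2744 ≈ 0.13739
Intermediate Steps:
I = -64 (I = 16 - 4*(2 + 6*3) = 16 - 4*(2 + 18) = 16 - 4*20 = 16 - 80 = -64)
c(P) = 76/13 + P/29 (c(P) = 4 + (P/29 - 24/(-13)) = 4 + (P*(1/29) - 24*(-1/13)) = 4 + (P/29 + 24/13) = 4 + (24/13 + P/29) = 76/13 + P/29)
J(W) = 2*W
1/J(c(I)) = 1/(2*(76/13 + (1/29)*(-64))) = 1/(2*(76/13 - 64/29)) = 1/(2*(1372/377)) = 1/(2744/377) = 377/2744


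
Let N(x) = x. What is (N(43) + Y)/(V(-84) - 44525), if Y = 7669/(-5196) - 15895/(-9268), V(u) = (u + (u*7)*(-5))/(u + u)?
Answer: -65070151/67030877193 ≈ -0.00097075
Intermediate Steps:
V(u) = -17 (V(u) = (u + (7*u)*(-5))/((2*u)) = (u - 35*u)*(1/(2*u)) = (-34*u)*(1/(2*u)) = -17)
Y = 719633/3009783 (Y = 7669*(-1/5196) - 15895*(-1/9268) = -7669/5196 + 15895/9268 = 719633/3009783 ≈ 0.23910)
(N(43) + Y)/(V(-84) - 44525) = (43 + 719633/3009783)/(-17 - 44525) = (130140302/3009783)/(-44542) = (130140302/3009783)*(-1/44542) = -65070151/67030877193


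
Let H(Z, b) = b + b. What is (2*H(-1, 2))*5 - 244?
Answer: -204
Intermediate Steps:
H(Z, b) = 2*b
(2*H(-1, 2))*5 - 244 = (2*(2*2))*5 - 244 = (2*4)*5 - 244 = 8*5 - 244 = 40 - 244 = -204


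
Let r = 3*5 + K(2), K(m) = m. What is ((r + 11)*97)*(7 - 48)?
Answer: -111356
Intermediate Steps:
r = 17 (r = 3*5 + 2 = 15 + 2 = 17)
((r + 11)*97)*(7 - 48) = ((17 + 11)*97)*(7 - 48) = (28*97)*(-41) = 2716*(-41) = -111356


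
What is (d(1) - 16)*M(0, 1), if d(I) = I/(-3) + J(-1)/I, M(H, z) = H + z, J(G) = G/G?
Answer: -46/3 ≈ -15.333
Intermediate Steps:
J(G) = 1
d(I) = 1/I - I/3 (d(I) = I/(-3) + 1/I = I*(-⅓) + 1/I = -I/3 + 1/I = 1/I - I/3)
(d(1) - 16)*M(0, 1) = ((1/1 - ⅓*1) - 16)*(0 + 1) = ((1 - ⅓) - 16)*1 = (⅔ - 16)*1 = -46/3*1 = -46/3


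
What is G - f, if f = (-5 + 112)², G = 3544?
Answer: -7905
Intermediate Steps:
f = 11449 (f = 107² = 11449)
G - f = 3544 - 1*11449 = 3544 - 11449 = -7905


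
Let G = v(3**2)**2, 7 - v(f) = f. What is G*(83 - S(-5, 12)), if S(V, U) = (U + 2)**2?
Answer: -452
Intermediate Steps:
v(f) = 7 - f
S(V, U) = (2 + U)**2
G = 4 (G = (7 - 1*3**2)**2 = (7 - 1*9)**2 = (7 - 9)**2 = (-2)**2 = 4)
G*(83 - S(-5, 12)) = 4*(83 - (2 + 12)**2) = 4*(83 - 1*14**2) = 4*(83 - 1*196) = 4*(83 - 196) = 4*(-113) = -452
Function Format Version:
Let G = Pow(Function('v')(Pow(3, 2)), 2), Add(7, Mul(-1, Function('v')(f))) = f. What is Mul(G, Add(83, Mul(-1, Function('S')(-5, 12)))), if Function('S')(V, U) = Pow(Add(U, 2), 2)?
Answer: -452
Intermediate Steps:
Function('v')(f) = Add(7, Mul(-1, f))
Function('S')(V, U) = Pow(Add(2, U), 2)
G = 4 (G = Pow(Add(7, Mul(-1, Pow(3, 2))), 2) = Pow(Add(7, Mul(-1, 9)), 2) = Pow(Add(7, -9), 2) = Pow(-2, 2) = 4)
Mul(G, Add(83, Mul(-1, Function('S')(-5, 12)))) = Mul(4, Add(83, Mul(-1, Pow(Add(2, 12), 2)))) = Mul(4, Add(83, Mul(-1, Pow(14, 2)))) = Mul(4, Add(83, Mul(-1, 196))) = Mul(4, Add(83, -196)) = Mul(4, -113) = -452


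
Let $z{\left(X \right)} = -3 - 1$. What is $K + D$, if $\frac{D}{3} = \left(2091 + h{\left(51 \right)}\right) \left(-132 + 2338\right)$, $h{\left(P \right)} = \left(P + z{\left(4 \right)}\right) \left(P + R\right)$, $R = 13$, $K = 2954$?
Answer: $33748136$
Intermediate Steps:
$z{\left(X \right)} = -4$
$h{\left(P \right)} = \left(-4 + P\right) \left(13 + P\right)$ ($h{\left(P \right)} = \left(P - 4\right) \left(P + 13\right) = \left(-4 + P\right) \left(13 + P\right)$)
$D = 33745182$ ($D = 3 \left(2091 + \left(-52 + 51^{2} + 9 \cdot 51\right)\right) \left(-132 + 2338\right) = 3 \left(2091 + \left(-52 + 2601 + 459\right)\right) 2206 = 3 \left(2091 + 3008\right) 2206 = 3 \cdot 5099 \cdot 2206 = 3 \cdot 11248394 = 33745182$)
$K + D = 2954 + 33745182 = 33748136$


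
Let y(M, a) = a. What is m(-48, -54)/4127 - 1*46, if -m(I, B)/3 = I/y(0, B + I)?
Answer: -3227338/70159 ≈ -46.000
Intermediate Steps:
m(I, B) = -3*I/(B + I)
m(-48, -54)/4127 - 1*46 = -3*(-48)/(-54 - 48)/4127 - 1*46 = -3*(-48)/(-102)*(1/4127) - 46 = -3*(-48)*(-1/102)*(1/4127) - 46 = -24/17*1/4127 - 46 = -24/70159 - 46 = -3227338/70159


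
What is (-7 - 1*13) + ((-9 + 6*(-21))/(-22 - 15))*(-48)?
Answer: -7220/37 ≈ -195.14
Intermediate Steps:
(-7 - 1*13) + ((-9 + 6*(-21))/(-22 - 15))*(-48) = (-7 - 13) + ((-9 - 126)/(-37))*(-48) = -20 - 135*(-1/37)*(-48) = -20 + (135/37)*(-48) = -20 - 6480/37 = -7220/37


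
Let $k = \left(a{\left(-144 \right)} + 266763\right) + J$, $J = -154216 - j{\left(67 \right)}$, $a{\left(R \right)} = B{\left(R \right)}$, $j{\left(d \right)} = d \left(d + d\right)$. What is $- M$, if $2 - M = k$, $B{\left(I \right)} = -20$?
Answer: $103547$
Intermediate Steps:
$j{\left(d \right)} = 2 d^{2}$ ($j{\left(d \right)} = d 2 d = 2 d^{2}$)
$a{\left(R \right)} = -20$
$J = -163194$ ($J = -154216 - 2 \cdot 67^{2} = -154216 - 2 \cdot 4489 = -154216 - 8978 = -163194$)
$k = 103549$ ($k = \left(-20 + 266763\right) - 163194 = 266743 - 163194 = 103549$)
$M = -103547$ ($M = 2 - 103549 = -103547$)
$- M = \left(-1\right) \left(-103547\right) = 103547$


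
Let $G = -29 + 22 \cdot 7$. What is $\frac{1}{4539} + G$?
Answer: $\frac{567376}{4539} \approx 125.0$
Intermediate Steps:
$G = 125$ ($G = -29 + 154 = 125$)
$\frac{1}{4539} + G = \frac{1}{4539} + 125 = \frac{567376}{4539}$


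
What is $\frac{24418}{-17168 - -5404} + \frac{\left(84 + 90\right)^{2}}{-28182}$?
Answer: $- \frac{87026245}{27627754} \approx -3.15$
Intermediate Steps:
$\frac{24418}{-17168 - -5404} + \frac{\left(84 + 90\right)^{2}}{-28182} = \frac{24418}{-17168 + 5404} + 174^{2} \left(- \frac{1}{28182}\right) = \frac{24418}{-11764} + 30276 \left(- \frac{1}{28182}\right) = 24418 \left(- \frac{1}{11764}\right) - \frac{5046}{4697} = - \frac{12209}{5882} - \frac{5046}{4697} = - \frac{87026245}{27627754}$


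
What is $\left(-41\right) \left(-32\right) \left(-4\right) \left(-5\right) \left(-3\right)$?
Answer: $-78720$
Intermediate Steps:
$\left(-41\right) \left(-32\right) \left(-4\right) \left(-5\right) \left(-3\right) = 1312 \cdot 20 \left(-3\right) = 1312 \left(-60\right) = -78720$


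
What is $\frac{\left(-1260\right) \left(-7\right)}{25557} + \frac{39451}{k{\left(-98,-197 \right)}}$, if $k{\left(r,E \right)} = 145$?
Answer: $\frac{48072767}{176465} \approx 272.42$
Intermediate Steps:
$\frac{\left(-1260\right) \left(-7\right)}{25557} + \frac{39451}{k{\left(-98,-197 \right)}} = \frac{\left(-1260\right) \left(-7\right)}{25557} + \frac{39451}{145} = 8820 \cdot \frac{1}{25557} + 39451 \cdot \frac{1}{145} = \frac{420}{1217} + \frac{39451}{145} = \frac{48072767}{176465}$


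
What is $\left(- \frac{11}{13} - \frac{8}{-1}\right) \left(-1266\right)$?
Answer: $- \frac{117738}{13} \approx -9056.8$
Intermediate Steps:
$\left(- \frac{11}{13} - \frac{8}{-1}\right) \left(-1266\right) = \left(\left(-11\right) \frac{1}{13} - -8\right) \left(-1266\right) = \left(- \frac{11}{13} + 8\right) \left(-1266\right) = \frac{93}{13} \left(-1266\right) = - \frac{117738}{13}$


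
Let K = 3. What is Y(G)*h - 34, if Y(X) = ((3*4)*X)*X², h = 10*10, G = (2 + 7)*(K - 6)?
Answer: -23619634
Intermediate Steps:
G = -27 (G = (2 + 7)*(3 - 6) = 9*(-3) = -27)
h = 100
Y(X) = 12*X³ (Y(X) = (12*X)*X² = 12*X³)
Y(G)*h - 34 = (12*(-27)³)*100 - 34 = (12*(-19683))*100 - 34 = -236196*100 - 34 = -23619600 - 34 = -23619634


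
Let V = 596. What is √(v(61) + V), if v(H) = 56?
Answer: 2*√163 ≈ 25.534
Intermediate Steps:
√(v(61) + V) = √(56 + 596) = √652 = 2*√163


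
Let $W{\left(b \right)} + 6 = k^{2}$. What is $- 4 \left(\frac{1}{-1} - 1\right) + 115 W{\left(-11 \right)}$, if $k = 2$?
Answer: $-222$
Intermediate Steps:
$W{\left(b \right)} = -2$ ($W{\left(b \right)} = -6 + 2^{2} = -6 + 4 = -2$)
$- 4 \left(\frac{1}{-1} - 1\right) + 115 W{\left(-11 \right)} = - 4 \left(\frac{1}{-1} - 1\right) + 115 \left(-2\right) = - 4 \left(-1 - 1\right) - 230 = \left(-4\right) \left(-2\right) - 230 = 8 - 230 = -222$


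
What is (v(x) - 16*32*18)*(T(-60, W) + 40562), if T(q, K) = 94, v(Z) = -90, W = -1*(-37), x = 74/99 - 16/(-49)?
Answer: -378344736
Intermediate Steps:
x = 5210/4851 (x = 74*(1/99) - 16*(-1/49) = 74/99 + 16/49 = 5210/4851 ≈ 1.0740)
W = 37
(v(x) - 16*32*18)*(T(-60, W) + 40562) = (-90 - 16*32*18)*(94 + 40562) = (-90 - 512*18)*40656 = (-90 - 9216)*40656 = -9306*40656 = -378344736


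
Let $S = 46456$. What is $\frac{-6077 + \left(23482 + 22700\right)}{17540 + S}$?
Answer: $\frac{40105}{63996} \approx 0.62668$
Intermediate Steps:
$\frac{-6077 + \left(23482 + 22700\right)}{17540 + S} = \frac{-6077 + \left(23482 + 22700\right)}{17540 + 46456} = \frac{-6077 + 46182}{63996} = 40105 \cdot \frac{1}{63996} = \frac{40105}{63996}$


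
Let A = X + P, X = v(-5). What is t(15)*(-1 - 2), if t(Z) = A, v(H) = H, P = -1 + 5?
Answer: 3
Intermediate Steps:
P = 4
X = -5
A = -1 (A = -5 + 4 = -1)
t(Z) = -1
t(15)*(-1 - 2) = -(-1 - 2) = -1*(-3) = 3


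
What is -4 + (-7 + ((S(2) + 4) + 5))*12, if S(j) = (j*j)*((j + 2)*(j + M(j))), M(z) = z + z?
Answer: 1172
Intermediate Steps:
M(z) = 2*z
S(j) = 3*j**3*(2 + j) (S(j) = (j*j)*((j + 2)*(j + 2*j)) = j**2*((2 + j)*(3*j)) = j**2*(3*j*(2 + j)) = 3*j**3*(2 + j))
-4 + (-7 + ((S(2) + 4) + 5))*12 = -4 + (-7 + ((3*2**3*(2 + 2) + 4) + 5))*12 = -4 + (-7 + ((3*8*4 + 4) + 5))*12 = -4 + (-7 + ((96 + 4) + 5))*12 = -4 + (-7 + (100 + 5))*12 = -4 + (-7 + 105)*12 = -4 + 98*12 = -4 + 1176 = 1172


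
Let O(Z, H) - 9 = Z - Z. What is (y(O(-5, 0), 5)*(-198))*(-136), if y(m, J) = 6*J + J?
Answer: 942480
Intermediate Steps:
O(Z, H) = 9 (O(Z, H) = 9 + (Z - Z) = 9 + 0 = 9)
y(m, J) = 7*J
(y(O(-5, 0), 5)*(-198))*(-136) = ((7*5)*(-198))*(-136) = (35*(-198))*(-136) = -6930*(-136) = 942480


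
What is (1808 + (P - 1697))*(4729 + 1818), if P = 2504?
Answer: 17120405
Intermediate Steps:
(1808 + (P - 1697))*(4729 + 1818) = (1808 + (2504 - 1697))*(4729 + 1818) = (1808 + 807)*6547 = 2615*6547 = 17120405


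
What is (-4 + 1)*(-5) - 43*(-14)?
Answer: 617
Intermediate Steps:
(-4 + 1)*(-5) - 43*(-14) = -3*(-5) + 602 = 15 + 602 = 617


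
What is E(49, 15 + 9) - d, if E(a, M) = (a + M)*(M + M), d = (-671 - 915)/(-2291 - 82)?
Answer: 8313406/2373 ≈ 3503.3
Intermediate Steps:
d = 1586/2373 (d = -1586/(-2373) = -1586*(-1/2373) = 1586/2373 ≈ 0.66835)
E(a, M) = 2*M*(M + a) (E(a, M) = (M + a)*(2*M) = 2*M*(M + a))
E(49, 15 + 9) - d = 2*(15 + 9)*((15 + 9) + 49) - 1*1586/2373 = 2*24*(24 + 49) - 1586/2373 = 2*24*73 - 1586/2373 = 3504 - 1586/2373 = 8313406/2373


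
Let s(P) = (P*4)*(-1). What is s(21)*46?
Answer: -3864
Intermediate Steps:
s(P) = -4*P (s(P) = (4*P)*(-1) = -4*P)
s(21)*46 = -4*21*46 = -84*46 = -3864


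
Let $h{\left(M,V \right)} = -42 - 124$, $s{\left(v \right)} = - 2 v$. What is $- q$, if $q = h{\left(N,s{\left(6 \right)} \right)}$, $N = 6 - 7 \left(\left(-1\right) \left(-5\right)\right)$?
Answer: $166$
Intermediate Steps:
$N = -29$ ($N = 6 - 35 = -29$)
$h{\left(M,V \right)} = -166$ ($h{\left(M,V \right)} = -42 - 124 = -166$)
$q = -166$
$- q = \left(-1\right) \left(-166\right) = 166$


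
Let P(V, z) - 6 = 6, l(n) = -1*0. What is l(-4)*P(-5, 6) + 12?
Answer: 12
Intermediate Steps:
l(n) = 0
P(V, z) = 12 (P(V, z) = 6 + 6 = 12)
l(-4)*P(-5, 6) + 12 = 0*12 + 12 = 0 + 12 = 12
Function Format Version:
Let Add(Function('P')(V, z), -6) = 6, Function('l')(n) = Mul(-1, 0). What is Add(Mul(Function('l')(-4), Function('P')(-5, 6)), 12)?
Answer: 12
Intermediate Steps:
Function('l')(n) = 0
Function('P')(V, z) = 12 (Function('P')(V, z) = Add(6, 6) = 12)
Add(Mul(Function('l')(-4), Function('P')(-5, 6)), 12) = Add(Mul(0, 12), 12) = Add(0, 12) = 12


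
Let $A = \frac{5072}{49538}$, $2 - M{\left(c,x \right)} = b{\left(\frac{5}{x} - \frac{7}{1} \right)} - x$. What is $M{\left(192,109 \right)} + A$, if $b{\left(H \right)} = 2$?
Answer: $\frac{2702357}{24769} \approx 109.1$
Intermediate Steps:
$M{\left(c,x \right)} = x$ ($M{\left(c,x \right)} = 2 - \left(2 - x\right) = 2 + \left(-2 + x\right) = x$)
$A = \frac{2536}{24769}$ ($A = 5072 \cdot \frac{1}{49538} = \frac{2536}{24769} \approx 0.10239$)
$M{\left(192,109 \right)} + A = 109 + \frac{2536}{24769} = \frac{2702357}{24769}$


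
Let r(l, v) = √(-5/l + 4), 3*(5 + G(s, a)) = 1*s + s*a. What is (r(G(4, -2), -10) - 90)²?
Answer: (1710 - √1729)²/361 ≈ 7710.9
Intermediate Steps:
G(s, a) = -5 + s/3 + a*s/3 (G(s, a) = -5 + (1*s + s*a)/3 = -5 + (s + a*s)/3 = -5 + (s/3 + a*s/3) = -5 + s/3 + a*s/3)
r(l, v) = √(4 - 5/l)
(r(G(4, -2), -10) - 90)² = (√(4 - 5/(-5 + (⅓)*4 + (⅓)*(-2)*4)) - 90)² = (√(4 - 5/(-5 + 4/3 - 8/3)) - 90)² = (√(4 - 5/(-19/3)) - 90)² = (√(4 - 5*(-3/19)) - 90)² = (√(4 + 15/19) - 90)² = (√(91/19) - 90)² = (√1729/19 - 90)² = (-90 + √1729/19)²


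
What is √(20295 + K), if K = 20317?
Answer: 2*√10153 ≈ 201.52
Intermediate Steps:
√(20295 + K) = √(20295 + 20317) = √40612 = 2*√10153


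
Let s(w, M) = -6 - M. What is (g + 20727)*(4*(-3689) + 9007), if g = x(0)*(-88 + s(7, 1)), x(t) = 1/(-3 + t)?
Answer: -358024724/3 ≈ -1.1934e+8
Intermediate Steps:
g = 95/3 (g = (-88 + (-6 - 1*1))/(-3 + 0) = (-88 + (-6 - 1))/(-3) = -(-88 - 7)/3 = -⅓*(-95) = 95/3 ≈ 31.667)
(g + 20727)*(4*(-3689) + 9007) = (95/3 + 20727)*(4*(-3689) + 9007) = 62276*(-14756 + 9007)/3 = (62276/3)*(-5749) = -358024724/3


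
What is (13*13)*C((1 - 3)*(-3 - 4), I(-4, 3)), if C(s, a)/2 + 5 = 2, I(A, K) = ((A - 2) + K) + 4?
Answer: -1014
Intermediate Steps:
I(A, K) = 2 + A + K (I(A, K) = ((-2 + A) + K) + 4 = (-2 + A + K) + 4 = 2 + A + K)
C(s, a) = -6 (C(s, a) = -10 + 2*2 = -10 + 4 = -6)
(13*13)*C((1 - 3)*(-3 - 4), I(-4, 3)) = (13*13)*(-6) = 169*(-6) = -1014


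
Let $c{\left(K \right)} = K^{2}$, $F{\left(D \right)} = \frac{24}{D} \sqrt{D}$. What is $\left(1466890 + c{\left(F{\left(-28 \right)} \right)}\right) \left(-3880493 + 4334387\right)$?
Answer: $665803232412$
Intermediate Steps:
$F{\left(D \right)} = \frac{24}{\sqrt{D}}$
$\left(1466890 + c{\left(F{\left(-28 \right)} \right)}\right) \left(-3880493 + 4334387\right) = \left(1466890 + \left(\frac{24}{2 i \sqrt{7}}\right)^{2}\right) \left(-3880493 + 4334387\right) = \left(1466890 + \left(24 \left(- \frac{i \sqrt{7}}{14}\right)\right)^{2}\right) 453894 = \left(1466890 + \left(- \frac{12 i \sqrt{7}}{7}\right)^{2}\right) 453894 = \left(1466890 - \frac{144}{7}\right) 453894 = \frac{10268086}{7} \cdot 453894 = 665803232412$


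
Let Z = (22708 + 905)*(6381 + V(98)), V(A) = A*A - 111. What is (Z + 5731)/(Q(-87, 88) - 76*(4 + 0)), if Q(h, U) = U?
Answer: -374838493/216 ≈ -1.7354e+6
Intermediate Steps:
V(A) = -111 + A² (V(A) = A² - 111 = -111 + A²)
Z = 374832762 (Z = (22708 + 905)*(6381 + (-111 + 98²)) = 23613*(6381 + (-111 + 9604)) = 23613*(6381 + 9493) = 23613*15874 = 374832762)
(Z + 5731)/(Q(-87, 88) - 76*(4 + 0)) = (374832762 + 5731)/(88 - 76*(4 + 0)) = 374838493/(88 - 76*4) = 374838493/(88 - 304) = 374838493/(-216) = 374838493*(-1/216) = -374838493/216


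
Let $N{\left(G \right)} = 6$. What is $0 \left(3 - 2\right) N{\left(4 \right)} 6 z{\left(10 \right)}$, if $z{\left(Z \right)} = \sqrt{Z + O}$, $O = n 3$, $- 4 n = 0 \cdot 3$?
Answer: $0$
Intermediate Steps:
$n = 0$ ($n = - \frac{0 \cdot 3}{4} = \left(- \frac{1}{4}\right) 0 = 0$)
$O = 0$ ($O = 0 \cdot 3 = 0$)
$z{\left(Z \right)} = \sqrt{Z}$ ($z{\left(Z \right)} = \sqrt{Z + 0} = \sqrt{Z}$)
$0 \left(3 - 2\right) N{\left(4 \right)} 6 z{\left(10 \right)} = 0 \left(3 - 2\right) 6 \cdot 6 \sqrt{10} = 0 \cdot 1 \cdot 36 \sqrt{10} = 0 \cdot 36 \sqrt{10} = 0 \sqrt{10} = 0$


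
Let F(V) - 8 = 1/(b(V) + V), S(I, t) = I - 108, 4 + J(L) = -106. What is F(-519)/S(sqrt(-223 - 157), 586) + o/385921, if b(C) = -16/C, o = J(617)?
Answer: -22536114463397/312981080044195 - 2154241*I*sqrt(95)/1621995590 ≈ -0.072005 - 0.012945*I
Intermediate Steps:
J(L) = -110 (J(L) = -4 - 106 = -110)
S(I, t) = -108 + I
o = -110
F(V) = 8 + 1/(V - 16/V) (F(V) = 8 + 1/(-16/V + V) = 8 + 1/(V - 16/V))
F(-519)/S(sqrt(-223 - 157), 586) + o/385921 = ((-128 - 519*(1 + 8*(-519)))/(-16 + (-519)**2))/(-108 + sqrt(-223 - 157)) - 110/385921 = ((-128 - 519*(1 - 4152))/(-16 + 269361))/(-108 + sqrt(-380)) - 110*1/385921 = ((-128 - 519*(-4151))/269345)/(-108 + 2*I*sqrt(95)) - 110/385921 = ((-128 + 2154369)/269345)/(-108 + 2*I*sqrt(95)) - 110/385921 = ((1/269345)*2154241)/(-108 + 2*I*sqrt(95)) - 110/385921 = 2154241/(269345*(-108 + 2*I*sqrt(95))) - 110/385921 = -110/385921 + 2154241/(269345*(-108 + 2*I*sqrt(95)))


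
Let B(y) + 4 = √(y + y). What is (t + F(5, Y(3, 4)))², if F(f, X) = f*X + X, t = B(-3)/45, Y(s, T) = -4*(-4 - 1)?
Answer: (5396 + I*√6)²/2025 ≈ 14379.0 + 13.054*I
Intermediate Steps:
B(y) = -4 + √2*√y (B(y) = -4 + √(y + y) = -4 + √(2*y) = -4 + √2*√y)
Y(s, T) = 20 (Y(s, T) = -4*(-5) = 20)
t = -4/45 + I*√6/45 (t = (-4 + √2*√(-3))/45 = (-4 + √2*(I*√3))*(1/45) = (-4 + I*√6)*(1/45) = -4/45 + I*√6/45 ≈ -0.088889 + 0.054433*I)
F(f, X) = X + X*f (F(f, X) = X*f + X = X + X*f)
(t + F(5, Y(3, 4)))² = ((-4/45 + I*√6/45) + 20*(1 + 5))² = ((-4/45 + I*√6/45) + 20*6)² = ((-4/45 + I*√6/45) + 120)² = (5396/45 + I*√6/45)²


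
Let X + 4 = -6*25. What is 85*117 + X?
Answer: 9791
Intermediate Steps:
X = -154 (X = -4 - 6*25 = -4 - 150 = -154)
85*117 + X = 85*117 - 154 = 9945 - 154 = 9791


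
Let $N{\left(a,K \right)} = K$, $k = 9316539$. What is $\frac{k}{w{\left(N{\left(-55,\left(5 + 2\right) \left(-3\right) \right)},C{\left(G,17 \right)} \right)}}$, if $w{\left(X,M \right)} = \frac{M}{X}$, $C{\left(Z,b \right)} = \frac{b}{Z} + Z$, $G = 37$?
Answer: $- \frac{114903981}{22} \approx -5.2229 \cdot 10^{6}$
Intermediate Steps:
$C{\left(Z,b \right)} = Z + \frac{b}{Z}$ ($C{\left(Z,b \right)} = \frac{b}{Z} + Z = Z + \frac{b}{Z}$)
$\frac{k}{w{\left(N{\left(-55,\left(5 + 2\right) \left(-3\right) \right)},C{\left(G,17 \right)} \right)}} = \frac{9316539}{\left(37 + \frac{17}{37}\right) \frac{1}{\left(5 + 2\right) \left(-3\right)}} = \frac{9316539}{\left(37 + 17 \cdot \frac{1}{37}\right) \frac{1}{7 \left(-3\right)}} = \frac{9316539}{\left(37 + \frac{17}{37}\right) \frac{1}{-21}} = \frac{9316539}{\frac{1386}{37} \left(- \frac{1}{21}\right)} = \frac{9316539}{- \frac{66}{37}} = 9316539 \left(- \frac{37}{66}\right) = - \frac{114903981}{22}$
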